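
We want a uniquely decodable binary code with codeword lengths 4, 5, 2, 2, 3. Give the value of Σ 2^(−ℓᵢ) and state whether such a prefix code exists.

With common denominator 2^5 = 32: Σ 2^(−ℓᵢ) = 2/32 + 1/32 + 8/32 + 8/32 + 4/32 = 23/32 = 0.71875.
Kraft's inequality requires Σ ≤ 1; here Σ = 0.71875 ≤ 1, so such a prefix code exists.

0.71875; yes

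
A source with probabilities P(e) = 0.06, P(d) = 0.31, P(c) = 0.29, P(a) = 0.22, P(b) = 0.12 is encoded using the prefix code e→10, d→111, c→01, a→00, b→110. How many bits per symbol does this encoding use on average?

2.43 bits/symbol

L̄ = Σ pᵢ·ℓᵢ = 0.06·2 + 0.31·3 + 0.29·2 + 0.22·2 + 0.12·3 = 2.43 bits/symbol.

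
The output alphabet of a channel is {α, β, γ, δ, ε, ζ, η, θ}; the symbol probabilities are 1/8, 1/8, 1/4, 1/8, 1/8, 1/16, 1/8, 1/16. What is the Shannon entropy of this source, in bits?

Each probability is a power of 1/2, so log₂(1/p) is an integer.
H = Σ p·log₂(1/p) = 1/8·3 + 1/8·3 + 1/4·2 + 1/8·3 + 1/8·3 + 1/16·4 + 1/8·3 + 1/16·4 = 2.875 bits.

2.875 bits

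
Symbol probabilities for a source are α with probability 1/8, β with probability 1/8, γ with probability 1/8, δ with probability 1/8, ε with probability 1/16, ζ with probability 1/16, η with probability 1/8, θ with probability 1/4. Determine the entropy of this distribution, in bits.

2.875 bits

Each probability is a power of 1/2, so log₂(1/p) is an integer.
H = Σ p·log₂(1/p) = 1/8·3 + 1/8·3 + 1/8·3 + 1/8·3 + 1/16·4 + 1/16·4 + 1/8·3 + 1/4·2 = 2.875 bits.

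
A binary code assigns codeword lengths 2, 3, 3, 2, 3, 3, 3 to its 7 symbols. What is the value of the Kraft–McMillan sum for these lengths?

1.125

With common denominator 2^3 = 8: Σ 2^(−ℓᵢ) = 2/8 + 1/8 + 1/8 + 2/8 + 1/8 + 1/8 + 1/8 = 9/8 = 1.125.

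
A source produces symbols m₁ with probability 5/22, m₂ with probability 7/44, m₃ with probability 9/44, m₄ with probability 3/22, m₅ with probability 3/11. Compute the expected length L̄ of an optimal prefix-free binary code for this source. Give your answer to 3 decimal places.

2.295 bits/symbol

Repeatedly combine the two least-probable nodes; the expected code length is the sum of the merged weights.
merge 3/22 + 7/44 → 13/44
merge 9/44 + 5/22 → 19/44
merge 3/11 + 13/44 → 25/44
merge 19/44 + 25/44 → 1
L = 13/44 + 19/44 + 25/44 + 1 = 101/44 ≈ 2.295 bits/symbol.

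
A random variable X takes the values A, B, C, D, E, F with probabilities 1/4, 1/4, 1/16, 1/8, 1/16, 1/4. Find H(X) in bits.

2.375 bits

Each probability is a power of 1/2, so log₂(1/p) is an integer.
H = Σ p·log₂(1/p) = 1/4·2 + 1/4·2 + 1/16·4 + 1/8·3 + 1/16·4 + 1/4·2 = 2.375 bits.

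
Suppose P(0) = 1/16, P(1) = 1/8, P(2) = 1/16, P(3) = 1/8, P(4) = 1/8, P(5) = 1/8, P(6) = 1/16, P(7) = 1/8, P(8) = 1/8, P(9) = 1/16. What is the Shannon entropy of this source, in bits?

3.25 bits

Each probability is a power of 1/2, so log₂(1/p) is an integer.
H = Σ p·log₂(1/p) = 1/16·4 + 1/8·3 + 1/16·4 + 1/8·3 + 1/8·3 + 1/8·3 + 1/16·4 + 1/8·3 + 1/8·3 + 1/16·4 = 3.25 bits.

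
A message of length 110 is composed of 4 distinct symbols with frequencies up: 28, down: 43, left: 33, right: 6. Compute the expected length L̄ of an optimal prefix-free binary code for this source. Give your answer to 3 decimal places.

Probabilities are the counts divided by 110.
Repeatedly combine the two least-probable nodes; the expected code length is the sum of the merged weights.
merge 3/55 + 14/55 → 17/55
merge 3/10 + 17/55 → 67/110
merge 43/110 + 67/110 → 1
L = 17/55 + 67/110 + 1 = 211/110 ≈ 1.918 bits/symbol.

1.918 bits/symbol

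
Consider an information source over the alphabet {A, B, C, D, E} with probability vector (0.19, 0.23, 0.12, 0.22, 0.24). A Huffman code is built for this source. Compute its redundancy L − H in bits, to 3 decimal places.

0.025 bits

Entropy H = −Σ p log₂ p ≈ 2.2847 bits.
Huffman merges: 3/25+19/100→31/100; 11/50+23/100→9/20; 6/25+31/100→11/20; 9/20+11/20→1. L = 231/100 ≈ 2.3100.
L − H = 2.3100 − 2.2847 = 0.025 bits.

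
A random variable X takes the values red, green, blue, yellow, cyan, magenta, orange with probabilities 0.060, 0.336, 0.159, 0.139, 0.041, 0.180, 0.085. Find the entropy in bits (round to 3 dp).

2.526 bits

H = −Σ pᵢ log₂ pᵢ.
−0.060·log₂(0.060) = 0.2435
−0.336·log₂(0.336) = 0.5287
−0.159·log₂(0.159) = 0.4218
−0.139·log₂(0.139) = 0.3957
−0.041·log₂(0.041) = 0.1889
−0.180·log₂(0.180) = 0.4453
−0.085·log₂(0.085) = 0.3023
Sum ≈ 2.5263 → 2.526 bits.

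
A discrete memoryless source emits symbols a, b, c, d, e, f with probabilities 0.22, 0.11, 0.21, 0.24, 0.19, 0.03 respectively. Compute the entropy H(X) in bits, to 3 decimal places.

2.405 bits

H = −Σ pᵢ log₂ pᵢ.
−0.22·log₂(0.22) = 0.4806
−0.11·log₂(0.11) = 0.3503
−0.21·log₂(0.21) = 0.4728
−0.24·log₂(0.24) = 0.4941
−0.19·log₂(0.19) = 0.4552
−0.03·log₂(0.03) = 0.1518
Sum ≈ 2.4048 → 2.405 bits.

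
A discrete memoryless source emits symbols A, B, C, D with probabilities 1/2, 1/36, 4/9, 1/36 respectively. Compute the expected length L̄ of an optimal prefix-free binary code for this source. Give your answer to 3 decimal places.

Repeatedly combine the two least-probable nodes; the expected code length is the sum of the merged weights.
merge 1/36 + 1/36 → 1/18
merge 1/18 + 4/9 → 1/2
merge 1/2 + 1/2 → 1
L = 1/18 + 1/2 + 1 = 14/9 ≈ 1.556 bits/symbol.

1.556 bits/symbol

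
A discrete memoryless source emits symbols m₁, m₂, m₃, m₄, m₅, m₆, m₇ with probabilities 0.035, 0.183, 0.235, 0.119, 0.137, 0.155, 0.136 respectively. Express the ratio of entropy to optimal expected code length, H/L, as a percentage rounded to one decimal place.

97.8%

Entropy H = −Σ p log₂ p ≈ 2.6753 bits.
Huffman merges: 7/200+119/1000→77/500; 17/125+137/1000→273/1000; 77/500+31/200→309/1000; 183/1000+47/200→209/500; 273/1000+309/1000→291/500; 209/500+291/500→1. L = 342/125 ≈ 2.7360.
Efficiency = H/L = 2.6753/2.7360 = 97.8%.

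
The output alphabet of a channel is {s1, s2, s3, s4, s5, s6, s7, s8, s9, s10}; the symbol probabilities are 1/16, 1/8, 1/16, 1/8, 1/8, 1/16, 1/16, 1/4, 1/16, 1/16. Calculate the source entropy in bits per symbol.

3.125 bits

Each probability is a power of 1/2, so log₂(1/p) is an integer.
H = Σ p·log₂(1/p) = 1/16·4 + 1/8·3 + 1/16·4 + 1/8·3 + 1/8·3 + 1/16·4 + 1/16·4 + 1/4·2 + 1/16·4 + 1/16·4 = 3.125 bits.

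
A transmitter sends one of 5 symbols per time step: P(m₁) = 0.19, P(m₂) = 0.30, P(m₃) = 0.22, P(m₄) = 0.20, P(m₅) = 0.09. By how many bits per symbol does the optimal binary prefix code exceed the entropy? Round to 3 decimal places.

Entropy H = −Σ p log₂ p ≈ 2.2339 bits.
Huffman merges: 9/100+19/100→7/25; 1/5+11/50→21/50; 7/25+3/10→29/50; 21/50+29/50→1. L = 57/25 ≈ 2.2800.
L − H = 2.2800 − 2.2339 = 0.046 bits.

0.046 bits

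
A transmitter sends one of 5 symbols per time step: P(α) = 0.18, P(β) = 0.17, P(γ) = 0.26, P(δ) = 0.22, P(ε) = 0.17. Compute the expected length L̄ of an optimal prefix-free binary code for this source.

2.34 bits/symbol

Repeatedly combine the two least-probable nodes; the expected code length is the sum of the merged weights.
merge 17/100 + 17/100 → 17/50
merge 9/50 + 11/50 → 2/5
merge 13/50 + 17/50 → 3/5
merge 2/5 + 3/5 → 1
L = 17/50 + 2/5 + 3/5 + 1 = 117/50 = 2.34 bits/symbol.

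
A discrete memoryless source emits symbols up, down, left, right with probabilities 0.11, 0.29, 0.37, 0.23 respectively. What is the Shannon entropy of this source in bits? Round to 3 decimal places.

H = −Σ pᵢ log₂ pᵢ.
−0.11·log₂(0.11) = 0.3503
−0.29·log₂(0.29) = 0.5179
−0.37·log₂(0.37) = 0.5307
−0.23·log₂(0.23) = 0.4877
Sum ≈ 1.8866 → 1.887 bits.

1.887 bits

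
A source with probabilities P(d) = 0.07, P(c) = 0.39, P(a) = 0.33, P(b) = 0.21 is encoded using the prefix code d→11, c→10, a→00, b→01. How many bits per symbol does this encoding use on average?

2 bits/symbol

L̄ = Σ pᵢ·ℓᵢ = 0.07·2 + 0.39·2 + 0.33·2 + 0.21·2 = 2 bits/symbol.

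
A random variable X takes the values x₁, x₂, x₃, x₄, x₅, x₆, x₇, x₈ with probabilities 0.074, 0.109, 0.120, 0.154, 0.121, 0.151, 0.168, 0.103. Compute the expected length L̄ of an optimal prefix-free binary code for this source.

Repeatedly combine the two least-probable nodes; the expected code length is the sum of the merged weights.
merge 37/500 + 103/1000 → 177/1000
merge 109/1000 + 3/25 → 229/1000
merge 121/1000 + 151/1000 → 34/125
merge 77/500 + 21/125 → 161/500
merge 177/1000 + 229/1000 → 203/500
merge 34/125 + 161/500 → 297/500
merge 203/500 + 297/500 → 1
L = 177/1000 + 229/1000 + 34/125 + 161/500 + 203/500 + 297/500 + 1 = 3 bits/symbol.

3 bits/symbol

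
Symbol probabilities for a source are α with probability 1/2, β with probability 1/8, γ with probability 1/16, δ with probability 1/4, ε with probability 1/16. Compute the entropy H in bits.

Each probability is a power of 1/2, so log₂(1/p) is an integer.
H = Σ p·log₂(1/p) = 1/2·1 + 1/8·3 + 1/16·4 + 1/4·2 + 1/16·4 = 1.875 bits.

1.875 bits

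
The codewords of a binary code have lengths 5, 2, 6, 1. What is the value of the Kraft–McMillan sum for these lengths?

With common denominator 2^6 = 64: Σ 2^(−ℓᵢ) = 2/64 + 16/64 + 1/64 + 32/64 = 51/64 = 0.796875.

0.796875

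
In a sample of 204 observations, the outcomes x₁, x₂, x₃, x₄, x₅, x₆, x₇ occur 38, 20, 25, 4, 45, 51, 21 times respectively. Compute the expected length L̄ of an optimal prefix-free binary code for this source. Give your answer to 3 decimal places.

Probabilities are the counts divided by 204.
Repeatedly combine the two least-probable nodes; the expected code length is the sum of the merged weights.
merge 1/51 + 5/51 → 2/17
merge 7/68 + 2/17 → 15/68
merge 25/204 + 19/102 → 21/68
merge 15/68 + 15/68 → 15/34
merge 1/4 + 21/68 → 19/34
merge 15/34 + 19/34 → 1
L = 2/17 + 15/68 + 21/68 + 15/34 + 19/34 + 1 = 45/17 ≈ 2.647 bits/symbol.

2.647 bits/symbol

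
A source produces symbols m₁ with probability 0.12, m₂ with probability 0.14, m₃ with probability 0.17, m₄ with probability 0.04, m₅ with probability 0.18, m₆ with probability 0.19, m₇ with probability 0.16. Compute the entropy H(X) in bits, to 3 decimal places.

H = −Σ pᵢ log₂ pᵢ.
−0.12·log₂(0.12) = 0.3671
−0.14·log₂(0.14) = 0.3971
−0.17·log₂(0.17) = 0.4346
−0.04·log₂(0.04) = 0.1858
−0.18·log₂(0.18) = 0.4453
−0.19·log₂(0.19) = 0.4552
−0.16·log₂(0.16) = 0.4230
Sum ≈ 2.7081 → 2.708 bits.

2.708 bits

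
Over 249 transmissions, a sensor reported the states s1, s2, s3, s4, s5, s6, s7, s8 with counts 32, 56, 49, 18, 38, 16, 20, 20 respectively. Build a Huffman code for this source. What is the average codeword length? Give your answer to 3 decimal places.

2.876 bits/symbol

Probabilities are the counts divided by 249.
Repeatedly combine the two least-probable nodes; the expected code length is the sum of the merged weights.
merge 16/249 + 6/83 → 34/249
merge 20/249 + 20/249 → 40/249
merge 32/249 + 34/249 → 22/83
merge 38/249 + 40/249 → 26/83
merge 49/249 + 56/249 → 35/83
merge 22/83 + 26/83 → 48/83
merge 35/83 + 48/83 → 1
L = 34/249 + 40/249 + 22/83 + 26/83 + 35/83 + 48/83 + 1 = 716/249 ≈ 2.876 bits/symbol.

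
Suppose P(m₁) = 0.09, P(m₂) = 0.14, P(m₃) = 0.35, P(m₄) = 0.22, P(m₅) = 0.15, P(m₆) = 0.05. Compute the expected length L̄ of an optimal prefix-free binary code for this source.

Repeatedly combine the two least-probable nodes; the expected code length is the sum of the merged weights.
merge 1/20 + 9/100 → 7/50
merge 7/50 + 7/50 → 7/25
merge 3/20 + 11/50 → 37/100
merge 7/25 + 7/20 → 63/100
merge 37/100 + 63/100 → 1
L = 7/50 + 7/25 + 37/100 + 63/100 + 1 = 121/50 = 2.42 bits/symbol.

2.42 bits/symbol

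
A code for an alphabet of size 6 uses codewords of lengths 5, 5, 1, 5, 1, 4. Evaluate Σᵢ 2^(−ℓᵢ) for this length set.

1.15625

With common denominator 2^5 = 32: Σ 2^(−ℓᵢ) = 1/32 + 1/32 + 16/32 + 1/32 + 16/32 + 2/32 = 37/32 = 1.15625.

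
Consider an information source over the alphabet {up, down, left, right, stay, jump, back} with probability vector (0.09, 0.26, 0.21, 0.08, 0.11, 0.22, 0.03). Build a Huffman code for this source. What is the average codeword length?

Repeatedly combine the two least-probable nodes; the expected code length is the sum of the merged weights.
merge 3/100 + 2/25 → 11/100
merge 9/100 + 11/100 → 1/5
merge 11/100 + 1/5 → 31/100
merge 21/100 + 11/50 → 43/100
merge 13/50 + 31/100 → 57/100
merge 43/100 + 57/100 → 1
L = 11/100 + 1/5 + 31/100 + 43/100 + 57/100 + 1 = 131/50 = 2.62 bits/symbol.

2.62 bits/symbol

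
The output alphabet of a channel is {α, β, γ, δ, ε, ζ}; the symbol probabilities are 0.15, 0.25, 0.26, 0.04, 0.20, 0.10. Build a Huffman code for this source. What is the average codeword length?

Repeatedly combine the two least-probable nodes; the expected code length is the sum of the merged weights.
merge 1/25 + 1/10 → 7/50
merge 7/50 + 3/20 → 29/100
merge 1/5 + 1/4 → 9/20
merge 13/50 + 29/100 → 11/20
merge 9/20 + 11/20 → 1
L = 7/50 + 29/100 + 9/20 + 11/20 + 1 = 243/100 = 2.43 bits/symbol.

2.43 bits/symbol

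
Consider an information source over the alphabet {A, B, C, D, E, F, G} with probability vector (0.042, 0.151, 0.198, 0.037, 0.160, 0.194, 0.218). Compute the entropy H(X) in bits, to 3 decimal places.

H = −Σ pᵢ log₂ pᵢ.
−0.042·log₂(0.042) = 0.1921
−0.151·log₂(0.151) = 0.4118
−0.198·log₂(0.198) = 0.4626
−0.037·log₂(0.037) = 0.1760
−0.160·log₂(0.160) = 0.4230
−0.194·log₂(0.194) = 0.4590
−0.218·log₂(0.218) = 0.4791
Sum ≈ 2.6036 → 2.604 bits.

2.604 bits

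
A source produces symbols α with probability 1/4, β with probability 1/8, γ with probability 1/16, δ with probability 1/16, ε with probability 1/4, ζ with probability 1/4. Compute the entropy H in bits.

2.375 bits

Each probability is a power of 1/2, so log₂(1/p) is an integer.
H = Σ p·log₂(1/p) = 1/4·2 + 1/8·3 + 1/16·4 + 1/16·4 + 1/4·2 + 1/4·2 = 2.375 bits.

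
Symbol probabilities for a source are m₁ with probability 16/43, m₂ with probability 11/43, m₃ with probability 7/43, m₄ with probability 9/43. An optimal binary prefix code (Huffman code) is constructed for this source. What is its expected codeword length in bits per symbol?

Repeatedly combine the two least-probable nodes; the expected code length is the sum of the merged weights.
merge 7/43 + 9/43 → 16/43
merge 11/43 + 16/43 → 27/43
merge 16/43 + 27/43 → 1
L = 16/43 + 27/43 + 1 = 2 bits/symbol.

2 bits/symbol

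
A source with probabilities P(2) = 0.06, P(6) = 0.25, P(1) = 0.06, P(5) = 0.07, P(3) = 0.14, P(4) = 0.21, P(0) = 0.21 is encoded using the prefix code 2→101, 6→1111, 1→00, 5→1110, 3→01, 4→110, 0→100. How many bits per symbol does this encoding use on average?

L̄ = Σ pᵢ·ℓᵢ = 0.06·3 + 0.25·4 + 0.06·2 + 0.07·4 + 0.14·2 + 0.21·3 + 0.21·3 = 3.12 bits/symbol.

3.12 bits/symbol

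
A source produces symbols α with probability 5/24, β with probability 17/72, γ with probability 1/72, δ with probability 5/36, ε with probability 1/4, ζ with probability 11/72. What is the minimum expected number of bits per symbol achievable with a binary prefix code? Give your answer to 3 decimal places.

2.458 bits/symbol

Repeatedly combine the two least-probable nodes; the expected code length is the sum of the merged weights.
merge 1/72 + 5/36 → 11/72
merge 11/72 + 11/72 → 11/36
merge 5/24 + 17/72 → 4/9
merge 1/4 + 11/36 → 5/9
merge 4/9 + 5/9 → 1
L = 11/72 + 11/36 + 4/9 + 5/9 + 1 = 59/24 ≈ 2.458 bits/symbol.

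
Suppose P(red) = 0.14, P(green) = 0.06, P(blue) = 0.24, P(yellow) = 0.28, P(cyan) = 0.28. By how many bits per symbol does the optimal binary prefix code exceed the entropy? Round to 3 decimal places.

Entropy H = −Σ p log₂ p ≈ 2.1632 bits.
Huffman merges: 3/50+7/50→1/5; 1/5+6/25→11/25; 7/25+7/25→14/25; 11/25+14/25→1. L = 11/5 ≈ 2.2000.
L − H = 2.2000 − 2.1632 = 0.037 bits.

0.037 bits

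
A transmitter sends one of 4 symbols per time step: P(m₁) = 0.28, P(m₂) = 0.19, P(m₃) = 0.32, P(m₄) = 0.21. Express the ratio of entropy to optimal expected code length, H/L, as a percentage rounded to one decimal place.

Entropy H = −Σ p log₂ p ≈ 1.9683 bits.
Huffman merges: 19/100+21/100→2/5; 7/25+8/25→3/5; 2/5+3/5→1. L = 2 ≈ 2.0000.
Efficiency = H/L = 1.9683/2.0000 = 98.4%.

98.4%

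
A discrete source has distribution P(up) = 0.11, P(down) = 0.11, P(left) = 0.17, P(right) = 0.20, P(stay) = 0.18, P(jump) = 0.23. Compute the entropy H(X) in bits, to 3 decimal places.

2.533 bits

H = −Σ pᵢ log₂ pᵢ.
−0.11·log₂(0.11) = 0.3503
−0.11·log₂(0.11) = 0.3503
−0.17·log₂(0.17) = 0.4346
−0.20·log₂(0.20) = 0.4644
−0.18·log₂(0.18) = 0.4453
−0.23·log₂(0.23) = 0.4877
Sum ≈ 2.5325 → 2.533 bits.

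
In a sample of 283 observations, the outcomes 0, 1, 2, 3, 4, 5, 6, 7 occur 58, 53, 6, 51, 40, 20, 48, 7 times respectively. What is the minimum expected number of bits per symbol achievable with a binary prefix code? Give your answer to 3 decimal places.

Probabilities are the counts divided by 283.
Repeatedly combine the two least-probable nodes; the expected code length is the sum of the merged weights.
merge 6/283 + 7/283 → 13/283
merge 13/283 + 20/283 → 33/283
merge 33/283 + 40/283 → 73/283
merge 48/283 + 51/283 → 99/283
merge 53/283 + 58/283 → 111/283
merge 73/283 + 99/283 → 172/283
merge 111/283 + 172/283 → 1
L = 13/283 + 33/283 + 73/283 + 99/283 + 111/283 + 172/283 + 1 = 784/283 ≈ 2.770 bits/symbol.

2.770 bits/symbol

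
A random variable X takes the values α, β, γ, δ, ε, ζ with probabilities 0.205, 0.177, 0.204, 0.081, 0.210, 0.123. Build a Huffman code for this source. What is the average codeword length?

Repeatedly combine the two least-probable nodes; the expected code length is the sum of the merged weights.
merge 81/1000 + 123/1000 → 51/250
merge 177/1000 + 51/250 → 381/1000
merge 51/250 + 41/200 → 409/1000
merge 21/100 + 381/1000 → 591/1000
merge 409/1000 + 591/1000 → 1
L = 51/250 + 381/1000 + 409/1000 + 591/1000 + 1 = 517/200 = 2.585 bits/symbol.

2.585 bits/symbol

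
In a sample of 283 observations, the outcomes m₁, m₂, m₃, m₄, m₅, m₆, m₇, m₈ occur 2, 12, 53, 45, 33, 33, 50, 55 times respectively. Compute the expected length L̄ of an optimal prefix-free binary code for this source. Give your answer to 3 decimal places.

Probabilities are the counts divided by 283.
Repeatedly combine the two least-probable nodes; the expected code length is the sum of the merged weights.
merge 2/283 + 12/283 → 14/283
merge 14/283 + 33/283 → 47/283
merge 33/283 + 45/283 → 78/283
merge 47/283 + 50/283 → 97/283
merge 53/283 + 55/283 → 108/283
merge 78/283 + 97/283 → 175/283
merge 108/283 + 175/283 → 1
L = 14/283 + 47/283 + 78/283 + 97/283 + 108/283 + 175/283 + 1 = 802/283 ≈ 2.834 bits/symbol.

2.834 bits/symbol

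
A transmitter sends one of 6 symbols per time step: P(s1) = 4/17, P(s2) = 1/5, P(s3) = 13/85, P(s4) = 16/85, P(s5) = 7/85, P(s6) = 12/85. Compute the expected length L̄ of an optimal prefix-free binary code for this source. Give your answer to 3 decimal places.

Repeatedly combine the two least-probable nodes; the expected code length is the sum of the merged weights.
merge 7/85 + 12/85 → 19/85
merge 13/85 + 16/85 → 29/85
merge 1/5 + 19/85 → 36/85
merge 4/17 + 29/85 → 49/85
merge 36/85 + 49/85 → 1
L = 19/85 + 29/85 + 36/85 + 49/85 + 1 = 218/85 ≈ 2.565 bits/symbol.

2.565 bits/symbol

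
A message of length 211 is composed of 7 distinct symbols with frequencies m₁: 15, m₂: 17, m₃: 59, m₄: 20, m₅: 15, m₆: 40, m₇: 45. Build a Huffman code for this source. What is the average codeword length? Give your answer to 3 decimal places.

2.635 bits/symbol

Probabilities are the counts divided by 211.
Repeatedly combine the two least-probable nodes; the expected code length is the sum of the merged weights.
merge 15/211 + 15/211 → 30/211
merge 17/211 + 20/211 → 37/211
merge 30/211 + 37/211 → 67/211
merge 40/211 + 45/211 → 85/211
merge 59/211 + 67/211 → 126/211
merge 85/211 + 126/211 → 1
L = 30/211 + 37/211 + 67/211 + 85/211 + 126/211 + 1 = 556/211 ≈ 2.635 bits/symbol.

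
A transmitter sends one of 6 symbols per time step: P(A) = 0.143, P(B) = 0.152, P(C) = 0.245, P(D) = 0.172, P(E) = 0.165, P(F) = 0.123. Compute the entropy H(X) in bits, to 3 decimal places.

H = −Σ pᵢ log₂ pᵢ.
−0.143·log₂(0.143) = 0.4012
−0.152·log₂(0.152) = 0.4131
−0.245·log₂(0.245) = 0.4971
−0.172·log₂(0.172) = 0.4368
−0.165·log₂(0.165) = 0.4289
−0.123·log₂(0.123) = 0.3719
Sum ≈ 2.5491 → 2.549 bits.

2.549 bits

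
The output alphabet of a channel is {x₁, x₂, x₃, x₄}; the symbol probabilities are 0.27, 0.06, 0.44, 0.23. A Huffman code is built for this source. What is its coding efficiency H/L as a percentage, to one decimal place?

95.3%

Entropy H = −Σ p log₂ p ≈ 1.7624 bits.
Huffman merges: 3/50+23/100→29/100; 27/100+29/100→14/25; 11/25+14/25→1. L = 37/20 ≈ 1.8500.
Efficiency = H/L = 1.7624/1.8500 = 95.3%.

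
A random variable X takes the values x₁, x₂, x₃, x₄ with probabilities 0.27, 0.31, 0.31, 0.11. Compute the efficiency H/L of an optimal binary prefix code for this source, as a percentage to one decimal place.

Entropy H = −Σ p log₂ p ≈ 1.9079 bits.
Huffman merges: 11/100+27/100→19/50; 31/100+31/100→31/50; 19/50+31/50→1. L = 2 ≈ 2.0000.
Efficiency = H/L = 1.9079/2.0000 = 95.4%.

95.4%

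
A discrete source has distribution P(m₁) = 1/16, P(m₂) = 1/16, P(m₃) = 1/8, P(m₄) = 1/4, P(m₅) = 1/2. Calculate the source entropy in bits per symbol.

1.875 bits

Each probability is a power of 1/2, so log₂(1/p) is an integer.
H = Σ p·log₂(1/p) = 1/16·4 + 1/16·4 + 1/8·3 + 1/4·2 + 1/2·1 = 1.875 bits.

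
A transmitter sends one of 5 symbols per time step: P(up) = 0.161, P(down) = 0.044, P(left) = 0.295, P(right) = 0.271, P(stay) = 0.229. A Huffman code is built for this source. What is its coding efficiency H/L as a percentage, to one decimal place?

97.0%

Entropy H = −Σ p log₂ p ≈ 2.1395 bits.
Huffman merges: 11/250+161/1000→41/200; 41/200+229/1000→217/500; 271/1000+59/200→283/500; 217/500+283/500→1. L = 441/200 ≈ 2.2050.
Efficiency = H/L = 2.1395/2.2050 = 97.0%.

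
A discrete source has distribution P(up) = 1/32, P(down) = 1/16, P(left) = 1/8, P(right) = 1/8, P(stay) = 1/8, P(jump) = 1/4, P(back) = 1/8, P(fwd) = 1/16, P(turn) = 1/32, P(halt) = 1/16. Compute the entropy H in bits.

3.0625 bits

Each probability is a power of 1/2, so log₂(1/p) is an integer.
H = Σ p·log₂(1/p) = 1/32·5 + 1/16·4 + 1/8·3 + 1/8·3 + 1/8·3 + 1/4·2 + 1/8·3 + 1/16·4 + 1/32·5 + 1/16·4 = 3.0625 bits.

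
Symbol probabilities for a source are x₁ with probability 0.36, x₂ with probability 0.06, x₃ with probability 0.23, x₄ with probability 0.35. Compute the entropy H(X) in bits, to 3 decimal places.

1.792 bits

H = −Σ pᵢ log₂ pᵢ.
−0.36·log₂(0.36) = 0.5306
−0.06·log₂(0.06) = 0.2435
−0.23·log₂(0.23) = 0.4877
−0.35·log₂(0.35) = 0.5301
Sum ≈ 1.7919 → 1.792 bits.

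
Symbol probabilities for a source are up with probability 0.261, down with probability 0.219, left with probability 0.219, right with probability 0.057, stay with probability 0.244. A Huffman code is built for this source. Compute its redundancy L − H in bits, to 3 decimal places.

0.078 bits

Entropy H = −Σ p log₂ p ≈ 2.1976 bits.
Huffman merges: 57/1000+219/1000→69/250; 219/1000+61/250→463/1000; 261/1000+69/250→537/1000; 463/1000+537/1000→1. L = 569/250 ≈ 2.2760.
L − H = 2.2760 − 2.1976 = 0.078 bits.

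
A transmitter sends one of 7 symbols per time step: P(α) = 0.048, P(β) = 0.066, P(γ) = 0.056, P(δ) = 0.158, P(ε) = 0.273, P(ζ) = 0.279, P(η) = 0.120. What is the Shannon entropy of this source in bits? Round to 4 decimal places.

H = −Σ pᵢ log₂ pᵢ.
−0.048·log₂(0.048) = 0.2103
−0.066·log₂(0.066) = 0.2588
−0.056·log₂(0.056) = 0.2329
−0.158·log₂(0.158) = 0.4206
−0.273·log₂(0.273) = 0.5113
−0.279·log₂(0.279) = 0.5138
−0.120·log₂(0.120) = 0.3671
Sum ≈ 2.5148 → 2.5148 bits.

2.5148 bits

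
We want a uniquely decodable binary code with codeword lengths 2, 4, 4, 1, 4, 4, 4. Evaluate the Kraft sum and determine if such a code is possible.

With common denominator 2^4 = 16: Σ 2^(−ℓᵢ) = 4/16 + 1/16 + 1/16 + 8/16 + 1/16 + 1/16 + 1/16 = 17/16 = 1.0625.
Kraft's inequality requires Σ ≤ 1; here Σ = 1.0625 > 1, so no such prefix code exists.

1.0625; no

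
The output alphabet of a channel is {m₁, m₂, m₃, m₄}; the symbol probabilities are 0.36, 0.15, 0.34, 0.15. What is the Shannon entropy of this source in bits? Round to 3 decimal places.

1.881 bits

H = −Σ pᵢ log₂ pᵢ.
−0.36·log₂(0.36) = 0.5306
−0.15·log₂(0.15) = 0.4105
−0.34·log₂(0.34) = 0.5292
−0.15·log₂(0.15) = 0.4105
Sum ≈ 1.8809 → 1.881 bits.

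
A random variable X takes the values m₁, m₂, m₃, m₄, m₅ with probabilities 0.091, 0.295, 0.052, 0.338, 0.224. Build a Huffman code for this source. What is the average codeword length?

Repeatedly combine the two least-probable nodes; the expected code length is the sum of the merged weights.
merge 13/250 + 91/1000 → 143/1000
merge 143/1000 + 28/125 → 367/1000
merge 59/200 + 169/500 → 633/1000
merge 367/1000 + 633/1000 → 1
L = 143/1000 + 367/1000 + 633/1000 + 1 = 2143/1000 = 2.143 bits/symbol.

2.143 bits/symbol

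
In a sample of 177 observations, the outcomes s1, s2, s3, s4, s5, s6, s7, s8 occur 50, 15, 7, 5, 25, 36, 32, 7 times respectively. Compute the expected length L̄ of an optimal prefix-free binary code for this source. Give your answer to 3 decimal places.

Probabilities are the counts divided by 177.
Repeatedly combine the two least-probable nodes; the expected code length is the sum of the merged weights.
merge 5/177 + 7/177 → 4/59
merge 7/177 + 4/59 → 19/177
merge 5/59 + 19/177 → 34/177
merge 25/177 + 32/177 → 19/59
merge 34/177 + 12/59 → 70/177
merge 50/177 + 19/59 → 107/177
merge 70/177 + 107/177 → 1
L = 4/59 + 19/177 + 34/177 + 19/59 + 70/177 + 107/177 + 1 = 476/177 ≈ 2.689 bits/symbol.

2.689 bits/symbol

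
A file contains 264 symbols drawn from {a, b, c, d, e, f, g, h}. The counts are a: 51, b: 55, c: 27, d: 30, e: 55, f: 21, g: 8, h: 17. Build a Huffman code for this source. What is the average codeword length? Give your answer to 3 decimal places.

Probabilities are the counts divided by 264.
Repeatedly combine the two least-probable nodes; the expected code length is the sum of the merged weights.
merge 1/33 + 17/264 → 25/264
merge 7/88 + 25/264 → 23/132
merge 9/88 + 5/44 → 19/88
merge 23/132 + 17/88 → 97/264
merge 5/24 + 5/24 → 5/12
merge 19/88 + 97/264 → 7/12
merge 5/12 + 7/12 → 1
L = 25/264 + 23/132 + 19/88 + 97/264 + 5/12 + 7/12 + 1 = 251/88 ≈ 2.852 bits/symbol.

2.852 bits/symbol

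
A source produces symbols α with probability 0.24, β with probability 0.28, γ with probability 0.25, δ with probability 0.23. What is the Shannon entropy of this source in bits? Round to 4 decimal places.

1.9960 bits

H = −Σ pᵢ log₂ pᵢ.
−0.24·log₂(0.24) = 0.4941
−0.28·log₂(0.28) = 0.5142
−0.25·log₂(0.25) = 0.5000
−0.23·log₂(0.23) = 0.4877
Sum ≈ 1.9960 → 1.9960 bits.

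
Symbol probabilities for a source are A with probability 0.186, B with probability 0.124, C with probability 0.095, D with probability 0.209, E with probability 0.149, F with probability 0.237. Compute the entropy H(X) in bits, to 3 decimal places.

2.521 bits

H = −Σ pᵢ log₂ pᵢ.
−0.186·log₂(0.186) = 0.4514
−0.124·log₂(0.124) = 0.3734
−0.095·log₂(0.095) = 0.3226
−0.209·log₂(0.209) = 0.4720
−0.149·log₂(0.149) = 0.4092
−0.237·log₂(0.237) = 0.4923
Sum ≈ 2.5209 → 2.521 bits.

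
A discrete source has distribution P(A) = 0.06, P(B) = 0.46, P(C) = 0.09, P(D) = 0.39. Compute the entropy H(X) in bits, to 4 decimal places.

1.6013 bits

H = −Σ pᵢ log₂ pᵢ.
−0.06·log₂(0.06) = 0.2435
−0.46·log₂(0.46) = 0.5153
−0.09·log₂(0.09) = 0.3127
−0.39·log₂(0.39) = 0.5298
Sum ≈ 1.6013 → 1.6013 bits.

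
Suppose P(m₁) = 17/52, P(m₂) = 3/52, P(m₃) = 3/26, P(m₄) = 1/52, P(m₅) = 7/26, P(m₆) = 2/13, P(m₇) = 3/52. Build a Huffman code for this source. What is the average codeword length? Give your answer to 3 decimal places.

Repeatedly combine the two least-probable nodes; the expected code length is the sum of the merged weights.
merge 1/52 + 3/52 → 1/13
merge 3/52 + 1/13 → 7/52
merge 3/26 + 7/52 → 1/4
merge 2/13 + 1/4 → 21/52
merge 7/26 + 17/52 → 31/52
merge 21/52 + 31/52 → 1
L = 1/13 + 7/52 + 1/4 + 21/52 + 31/52 + 1 = 32/13 ≈ 2.462 bits/symbol.

2.462 bits/symbol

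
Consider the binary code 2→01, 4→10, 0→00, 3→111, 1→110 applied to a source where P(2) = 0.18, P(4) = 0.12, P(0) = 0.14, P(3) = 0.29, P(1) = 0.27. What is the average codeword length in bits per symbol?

L̄ = Σ pᵢ·ℓᵢ = 0.18·2 + 0.12·2 + 0.14·2 + 0.29·3 + 0.27·3 = 2.56 bits/symbol.

2.56 bits/symbol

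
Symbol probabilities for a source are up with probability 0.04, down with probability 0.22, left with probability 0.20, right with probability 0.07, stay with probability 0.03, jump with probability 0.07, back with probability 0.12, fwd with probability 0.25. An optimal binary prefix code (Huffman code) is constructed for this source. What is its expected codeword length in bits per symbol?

2.73 bits/symbol

Repeatedly combine the two least-probable nodes; the expected code length is the sum of the merged weights.
merge 3/100 + 1/25 → 7/100
merge 7/100 + 7/100 → 7/50
merge 7/100 + 3/25 → 19/100
merge 7/50 + 19/100 → 33/100
merge 1/5 + 11/50 → 21/50
merge 1/4 + 33/100 → 29/50
merge 21/50 + 29/50 → 1
L = 7/100 + 7/50 + 19/100 + 33/100 + 21/50 + 29/50 + 1 = 273/100 = 2.73 bits/symbol.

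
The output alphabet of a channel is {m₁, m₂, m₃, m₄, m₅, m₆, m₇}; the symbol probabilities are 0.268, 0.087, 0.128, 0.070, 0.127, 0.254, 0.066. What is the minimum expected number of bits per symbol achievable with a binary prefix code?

2.614 bits/symbol

Repeatedly combine the two least-probable nodes; the expected code length is the sum of the merged weights.
merge 33/500 + 7/100 → 17/125
merge 87/1000 + 127/1000 → 107/500
merge 16/125 + 17/125 → 33/125
merge 107/500 + 127/500 → 117/250
merge 33/125 + 67/250 → 133/250
merge 117/250 + 133/250 → 1
L = 17/125 + 107/500 + 33/125 + 117/250 + 133/250 + 1 = 1307/500 = 2.614 bits/symbol.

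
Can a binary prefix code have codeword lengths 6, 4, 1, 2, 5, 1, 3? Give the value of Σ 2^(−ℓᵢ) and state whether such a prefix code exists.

With common denominator 2^6 = 64: Σ 2^(−ℓᵢ) = 1/64 + 4/64 + 32/64 + 16/64 + 2/64 + 32/64 + 8/64 = 95/64 = 1.484375.
Kraft's inequality requires Σ ≤ 1; here Σ = 1.484375 > 1, so no such prefix code exists.

1.484375; no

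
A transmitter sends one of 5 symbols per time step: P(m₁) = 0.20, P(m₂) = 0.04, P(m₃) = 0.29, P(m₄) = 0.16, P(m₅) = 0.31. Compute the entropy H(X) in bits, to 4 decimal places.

H = −Σ pᵢ log₂ pᵢ.
−0.20·log₂(0.20) = 0.4644
−0.04·log₂(0.04) = 0.1858
−0.29·log₂(0.29) = 0.5179
−0.16·log₂(0.16) = 0.4230
−0.31·log₂(0.31) = 0.5238
Sum ≈ 2.1149 → 2.1149 bits.

2.1149 bits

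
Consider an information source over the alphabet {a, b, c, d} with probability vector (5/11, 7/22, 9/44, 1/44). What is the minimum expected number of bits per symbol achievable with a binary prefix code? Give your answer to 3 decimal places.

Repeatedly combine the two least-probable nodes; the expected code length is the sum of the merged weights.
merge 1/44 + 9/44 → 5/22
merge 5/22 + 7/22 → 6/11
merge 5/11 + 6/11 → 1
L = 5/22 + 6/11 + 1 = 39/22 ≈ 1.773 bits/symbol.

1.773 bits/symbol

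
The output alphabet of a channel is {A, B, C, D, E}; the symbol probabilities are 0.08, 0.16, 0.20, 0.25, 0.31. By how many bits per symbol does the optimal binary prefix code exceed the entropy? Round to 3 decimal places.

0.037 bits

Entropy H = −Σ p log₂ p ≈ 2.2027 bits.
Huffman merges: 2/25+4/25→6/25; 1/5+6/25→11/25; 1/4+31/100→14/25; 11/25+14/25→1. L = 56/25 ≈ 2.2400.
L − H = 2.2400 − 2.2027 = 0.037 bits.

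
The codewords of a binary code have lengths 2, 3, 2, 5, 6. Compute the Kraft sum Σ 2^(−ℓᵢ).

With common denominator 2^6 = 64: Σ 2^(−ℓᵢ) = 16/64 + 8/64 + 16/64 + 2/64 + 1/64 = 43/64 = 0.671875.

0.671875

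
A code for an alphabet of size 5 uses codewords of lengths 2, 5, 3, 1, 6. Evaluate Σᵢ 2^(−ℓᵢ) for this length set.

With common denominator 2^6 = 64: Σ 2^(−ℓᵢ) = 16/64 + 2/64 + 8/64 + 32/64 + 1/64 = 59/64 = 0.921875.

0.921875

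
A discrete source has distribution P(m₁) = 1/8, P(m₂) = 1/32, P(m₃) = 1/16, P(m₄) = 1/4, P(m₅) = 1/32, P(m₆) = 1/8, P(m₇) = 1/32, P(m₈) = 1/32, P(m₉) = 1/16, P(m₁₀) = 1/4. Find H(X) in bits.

Each probability is a power of 1/2, so log₂(1/p) is an integer.
H = Σ p·log₂(1/p) = 1/8·3 + 1/32·5 + 1/16·4 + 1/4·2 + 1/32·5 + 1/8·3 + 1/32·5 + 1/32·5 + 1/16·4 + 1/4·2 = 2.875 bits.

2.875 bits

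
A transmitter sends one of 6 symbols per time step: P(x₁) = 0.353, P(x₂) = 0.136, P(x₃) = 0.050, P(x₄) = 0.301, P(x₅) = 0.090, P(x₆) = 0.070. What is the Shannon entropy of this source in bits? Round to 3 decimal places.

H = −Σ pᵢ log₂ pᵢ.
−0.353·log₂(0.353) = 0.5303
−0.136·log₂(0.136) = 0.3915
−0.050·log₂(0.050) = 0.2161
−0.301·log₂(0.301) = 0.5214
−0.090·log₂(0.090) = 0.3127
−0.070·log₂(0.070) = 0.2686
Sum ≈ 2.2404 → 2.240 bits.

2.240 bits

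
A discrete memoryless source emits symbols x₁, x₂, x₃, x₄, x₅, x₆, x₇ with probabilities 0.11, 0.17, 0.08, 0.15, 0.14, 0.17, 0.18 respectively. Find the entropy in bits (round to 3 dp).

2.764 bits

H = −Σ pᵢ log₂ pᵢ.
−0.11·log₂(0.11) = 0.3503
−0.17·log₂(0.17) = 0.4346
−0.08·log₂(0.08) = 0.2915
−0.15·log₂(0.15) = 0.4105
−0.14·log₂(0.14) = 0.3971
−0.17·log₂(0.17) = 0.4346
−0.18·log₂(0.18) = 0.4453
Sum ≈ 2.7639 → 2.764 bits.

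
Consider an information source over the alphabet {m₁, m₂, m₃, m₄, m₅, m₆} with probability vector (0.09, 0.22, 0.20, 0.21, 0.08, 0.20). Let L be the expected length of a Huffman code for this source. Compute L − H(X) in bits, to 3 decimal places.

0.054 bits

Entropy H = −Σ p log₂ p ≈ 2.4863 bits.
Huffman merges: 2/25+9/100→17/100; 17/100+1/5→37/100; 1/5+21/100→41/100; 11/50+37/100→59/100; 41/100+59/100→1. L = 127/50 ≈ 2.5400.
L − H = 2.5400 − 2.4863 = 0.054 bits.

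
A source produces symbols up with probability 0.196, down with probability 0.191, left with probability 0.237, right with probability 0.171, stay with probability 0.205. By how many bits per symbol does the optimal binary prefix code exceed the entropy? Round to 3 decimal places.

0.048 bits

Entropy H = −Σ p log₂ p ≈ 2.3136 bits.
Huffman merges: 171/1000+191/1000→181/500; 49/250+41/200→401/1000; 237/1000+181/500→599/1000; 401/1000+599/1000→1. L = 1181/500 ≈ 2.3620.
L − H = 2.3620 − 2.3136 = 0.048 bits.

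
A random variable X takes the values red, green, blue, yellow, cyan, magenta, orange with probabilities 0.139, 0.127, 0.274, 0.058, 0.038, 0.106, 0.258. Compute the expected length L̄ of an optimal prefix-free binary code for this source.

Repeatedly combine the two least-probable nodes; the expected code length is the sum of the merged weights.
merge 19/500 + 29/500 → 12/125
merge 12/125 + 53/500 → 101/500
merge 127/1000 + 139/1000 → 133/500
merge 101/500 + 129/500 → 23/50
merge 133/500 + 137/500 → 27/50
merge 23/50 + 27/50 → 1
L = 12/125 + 101/500 + 133/500 + 23/50 + 27/50 + 1 = 641/250 = 2.564 bits/symbol.

2.564 bits/symbol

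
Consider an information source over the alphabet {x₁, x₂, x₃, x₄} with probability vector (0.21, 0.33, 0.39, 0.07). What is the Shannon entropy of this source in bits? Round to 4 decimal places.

1.7990 bits

H = −Σ pᵢ log₂ pᵢ.
−0.21·log₂(0.21) = 0.4728
−0.33·log₂(0.33) = 0.5278
−0.39·log₂(0.39) = 0.5298
−0.07·log₂(0.07) = 0.2686
Sum ≈ 1.7990 → 1.7990 bits.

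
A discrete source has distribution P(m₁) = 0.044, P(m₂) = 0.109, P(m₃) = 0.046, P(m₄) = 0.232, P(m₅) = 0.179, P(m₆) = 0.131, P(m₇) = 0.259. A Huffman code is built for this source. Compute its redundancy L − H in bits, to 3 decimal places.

0.026 bits

Entropy H = −Σ p log₂ p ≈ 2.5734 bits.
Huffman merges: 11/250+23/500→9/100; 9/100+109/1000→199/1000; 131/1000+179/1000→31/100; 199/1000+29/125→431/1000; 259/1000+31/100→569/1000; 431/1000+569/1000→1. L = 2599/1000 ≈ 2.5990.
L − H = 2.5990 − 2.5734 = 0.026 bits.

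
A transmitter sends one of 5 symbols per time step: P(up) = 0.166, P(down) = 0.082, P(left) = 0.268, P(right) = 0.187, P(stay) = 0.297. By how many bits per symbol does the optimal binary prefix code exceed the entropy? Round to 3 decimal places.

0.040 bits

Entropy H = −Σ p log₂ p ≈ 2.2076 bits.
Huffman merges: 41/500+83/500→31/125; 187/1000+31/125→87/200; 67/250+297/1000→113/200; 87/200+113/200→1. L = 281/125 ≈ 2.2480.
L − H = 2.2480 − 2.2076 = 0.040 bits.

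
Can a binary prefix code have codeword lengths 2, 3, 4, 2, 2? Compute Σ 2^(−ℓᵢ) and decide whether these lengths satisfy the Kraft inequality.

With common denominator 2^4 = 16: Σ 2^(−ℓᵢ) = 4/16 + 2/16 + 1/16 + 4/16 + 4/16 = 15/16 = 0.9375.
Kraft's inequality requires Σ ≤ 1; here Σ = 0.9375 ≤ 1, so such a prefix code exists.

0.9375; yes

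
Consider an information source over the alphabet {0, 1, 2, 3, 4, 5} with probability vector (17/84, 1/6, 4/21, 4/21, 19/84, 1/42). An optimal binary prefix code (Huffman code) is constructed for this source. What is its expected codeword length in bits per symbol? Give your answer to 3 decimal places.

2.571 bits/symbol

Repeatedly combine the two least-probable nodes; the expected code length is the sum of the merged weights.
merge 1/42 + 1/6 → 4/21
merge 4/21 + 4/21 → 8/21
merge 4/21 + 17/84 → 11/28
merge 19/84 + 8/21 → 17/28
merge 11/28 + 17/28 → 1
L = 4/21 + 8/21 + 11/28 + 17/28 + 1 = 18/7 ≈ 2.571 bits/symbol.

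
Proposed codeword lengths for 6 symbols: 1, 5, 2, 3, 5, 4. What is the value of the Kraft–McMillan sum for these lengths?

With common denominator 2^5 = 32: Σ 2^(−ℓᵢ) = 16/32 + 1/32 + 8/32 + 4/32 + 1/32 + 2/32 = 32/32 = 1.

1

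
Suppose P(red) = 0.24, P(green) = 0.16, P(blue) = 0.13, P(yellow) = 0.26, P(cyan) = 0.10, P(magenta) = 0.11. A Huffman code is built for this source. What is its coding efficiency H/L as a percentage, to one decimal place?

Entropy H = −Σ p log₂ p ≈ 2.4876 bits.
Huffman merges: 1/10+11/100→21/100; 13/100+4/25→29/100; 21/100+6/25→9/20; 13/50+29/100→11/20; 9/20+11/20→1. L = 5/2 ≈ 2.5000.
Efficiency = H/L = 2.4876/2.5000 = 99.5%.

99.5%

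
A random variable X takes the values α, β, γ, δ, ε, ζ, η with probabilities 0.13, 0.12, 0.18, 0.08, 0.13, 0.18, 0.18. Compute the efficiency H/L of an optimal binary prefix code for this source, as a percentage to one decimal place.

Entropy H = −Σ p log₂ p ≈ 2.7598 bits.
Huffman merges: 2/25+3/25→1/5; 13/100+13/100→13/50; 9/50+9/50→9/25; 9/50+1/5→19/50; 13/50+9/25→31/50; 19/50+31/50→1. L = 141/50 ≈ 2.8200.
Efficiency = H/L = 2.7598/2.8200 = 97.9%.

97.9%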